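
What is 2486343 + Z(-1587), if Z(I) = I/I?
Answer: 2486344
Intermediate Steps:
Z(I) = 1
2486343 + Z(-1587) = 2486343 + 1 = 2486344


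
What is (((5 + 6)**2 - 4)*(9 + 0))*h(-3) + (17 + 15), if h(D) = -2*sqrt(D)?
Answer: 32 - 2106*I*sqrt(3) ≈ 32.0 - 3647.7*I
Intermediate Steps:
(((5 + 6)**2 - 4)*(9 + 0))*h(-3) + (17 + 15) = (((5 + 6)**2 - 4)*(9 + 0))*(-2*I*sqrt(3)) + (17 + 15) = ((11**2 - 4)*9)*(-2*I*sqrt(3)) + 32 = ((121 - 4)*9)*(-2*I*sqrt(3)) + 32 = (117*9)*(-2*I*sqrt(3)) + 32 = 1053*(-2*I*sqrt(3)) + 32 = -2106*I*sqrt(3) + 32 = 32 - 2106*I*sqrt(3)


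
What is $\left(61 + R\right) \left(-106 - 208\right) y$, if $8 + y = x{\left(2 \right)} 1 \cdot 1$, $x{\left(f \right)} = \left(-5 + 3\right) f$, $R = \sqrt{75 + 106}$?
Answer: $229848 + 3768 \sqrt{181} \approx 2.8054 \cdot 10^{5}$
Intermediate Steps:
$R = \sqrt{181} \approx 13.454$
$x{\left(f \right)} = - 2 f$
$y = -12$ ($y = -8 + \left(-2\right) 2 \cdot 1 \cdot 1 = -8 + \left(-4\right) 1 \cdot 1 = -8 - 4 = -12$)
$\left(61 + R\right) \left(-106 - 208\right) y = \left(61 + \sqrt{181}\right) \left(-106 - 208\right) \left(-12\right) = \left(61 + \sqrt{181}\right) \left(-314\right) \left(-12\right) = \left(-19154 - 314 \sqrt{181}\right) \left(-12\right) = 229848 + 3768 \sqrt{181}$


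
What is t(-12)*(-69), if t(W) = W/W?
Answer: -69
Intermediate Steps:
t(W) = 1
t(-12)*(-69) = 1*(-69) = -69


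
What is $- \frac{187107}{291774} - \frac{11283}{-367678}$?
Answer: $- \frac{5458586792}{8939906731} \approx -0.61059$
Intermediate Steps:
$- \frac{187107}{291774} - \frac{11283}{-367678} = \left(-187107\right) \frac{1}{291774} - - \frac{11283}{367678} = - \frac{62369}{97258} + \frac{11283}{367678} = - \frac{5458586792}{8939906731}$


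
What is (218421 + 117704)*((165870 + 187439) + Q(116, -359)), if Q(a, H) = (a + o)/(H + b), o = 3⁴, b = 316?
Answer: 5106441251250/43 ≈ 1.1875e+11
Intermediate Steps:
o = 81
Q(a, H) = (81 + a)/(316 + H) (Q(a, H) = (a + 81)/(H + 316) = (81 + a)/(316 + H))
(218421 + 117704)*((165870 + 187439) + Q(116, -359)) = (218421 + 117704)*((165870 + 187439) + (81 + 116)/(316 - 359)) = 336125*(353309 + 197/(-43)) = 336125*(353309 - 1/43*197) = 336125*(353309 - 197/43) = 336125*(15192090/43) = 5106441251250/43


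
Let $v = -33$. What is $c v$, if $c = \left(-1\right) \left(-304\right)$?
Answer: $-10032$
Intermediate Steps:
$c = 304$
$c v = 304 \left(-33\right) = -10032$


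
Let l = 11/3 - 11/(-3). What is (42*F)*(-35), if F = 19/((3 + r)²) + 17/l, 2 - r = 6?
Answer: -344715/11 ≈ -31338.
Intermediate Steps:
r = -4 (r = 2 - 1*6 = 2 - 6 = -4)
l = 22/3 (l = 11*(⅓) - 11*(-⅓) = 11/3 + 11/3 = 22/3 ≈ 7.3333)
F = 469/22 (F = 19/((3 - 4)²) + 17/(22/3) = 19/((-1)²) + 17*(3/22) = 19/1 + 51/22 = 19*1 + 51/22 = 19 + 51/22 = 469/22 ≈ 21.318)
(42*F)*(-35) = (42*(469/22))*(-35) = (9849/11)*(-35) = -344715/11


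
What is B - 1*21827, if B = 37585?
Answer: 15758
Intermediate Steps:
B - 1*21827 = 37585 - 1*21827 = 37585 - 21827 = 15758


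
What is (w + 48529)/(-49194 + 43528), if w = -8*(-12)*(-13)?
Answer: -47281/5666 ≈ -8.3447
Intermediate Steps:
w = -1248 (w = 96*(-13) = -1248)
(w + 48529)/(-49194 + 43528) = (-1248 + 48529)/(-49194 + 43528) = 47281/(-5666) = 47281*(-1/5666) = -47281/5666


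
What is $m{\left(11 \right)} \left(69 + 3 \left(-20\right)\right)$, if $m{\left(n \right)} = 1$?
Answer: $9$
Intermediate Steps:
$m{\left(11 \right)} \left(69 + 3 \left(-20\right)\right) = 1 \left(69 + 3 \left(-20\right)\right) = 1 \left(69 - 60\right) = 1 \cdot 9 = 9$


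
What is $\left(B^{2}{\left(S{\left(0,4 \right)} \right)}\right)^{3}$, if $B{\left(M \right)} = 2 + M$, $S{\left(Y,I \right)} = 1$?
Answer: $729$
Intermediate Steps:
$\left(B^{2}{\left(S{\left(0,4 \right)} \right)}\right)^{3} = \left(\left(2 + 1\right)^{2}\right)^{3} = \left(3^{2}\right)^{3} = 9^{3} = 729$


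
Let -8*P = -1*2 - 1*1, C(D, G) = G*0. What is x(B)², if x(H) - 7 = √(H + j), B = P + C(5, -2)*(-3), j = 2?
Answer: (28 + √38)²/16 ≈ 72.950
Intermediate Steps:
C(D, G) = 0
P = 3/8 (P = -(-1*2 - 1*1)/8 = -(-2 - 1)/8 = -⅛*(-3) = 3/8 ≈ 0.37500)
B = 3/8 (B = 3/8 + 0*(-3) = 3/8 + 0 = 3/8 ≈ 0.37500)
x(H) = 7 + √(2 + H) (x(H) = 7 + √(H + 2) = 7 + √(2 + H))
x(B)² = (7 + √(2 + 3/8))² = (7 + √(19/8))² = (7 + √38/4)²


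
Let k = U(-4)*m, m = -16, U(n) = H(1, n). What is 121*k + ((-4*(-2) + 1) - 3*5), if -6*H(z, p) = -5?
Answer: -4858/3 ≈ -1619.3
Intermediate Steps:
H(z, p) = ⅚ (H(z, p) = -⅙*(-5) = ⅚)
U(n) = ⅚
k = -40/3 (k = (⅚)*(-16) = -40/3 ≈ -13.333)
121*k + ((-4*(-2) + 1) - 3*5) = 121*(-40/3) + ((-4*(-2) + 1) - 3*5) = -4840/3 + ((8 + 1) - 15) = -4840/3 + (9 - 15) = -4840/3 - 6 = -4858/3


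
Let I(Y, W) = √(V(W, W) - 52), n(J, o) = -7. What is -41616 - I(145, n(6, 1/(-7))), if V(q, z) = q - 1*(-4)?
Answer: -41616 - I*√55 ≈ -41616.0 - 7.4162*I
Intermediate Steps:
V(q, z) = 4 + q (V(q, z) = q + 4 = 4 + q)
I(Y, W) = √(-48 + W) (I(Y, W) = √((4 + W) - 52) = √(-48 + W))
-41616 - I(145, n(6, 1/(-7))) = -41616 - √(-48 - 7) = -41616 - √(-55) = -41616 - I*√55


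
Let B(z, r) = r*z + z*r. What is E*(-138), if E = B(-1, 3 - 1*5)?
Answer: -552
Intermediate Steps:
B(z, r) = 2*r*z (B(z, r) = r*z + r*z = 2*r*z)
E = 4 (E = 2*(3 - 1*5)*(-1) = 2*(3 - 5)*(-1) = 2*(-2)*(-1) = 4)
E*(-138) = 4*(-138) = -552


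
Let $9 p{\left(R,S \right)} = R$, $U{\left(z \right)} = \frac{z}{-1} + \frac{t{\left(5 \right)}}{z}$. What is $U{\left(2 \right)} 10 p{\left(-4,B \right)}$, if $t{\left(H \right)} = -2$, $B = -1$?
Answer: $\frac{40}{3} \approx 13.333$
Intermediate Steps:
$U{\left(z \right)} = - z - \frac{2}{z}$ ($U{\left(z \right)} = \frac{z}{-1} - \frac{2}{z} = z \left(-1\right) - \frac{2}{z} = - z - \frac{2}{z}$)
$p{\left(R,S \right)} = \frac{R}{9}$
$U{\left(2 \right)} 10 p{\left(-4,B \right)} = \left(\left(-1\right) 2 - \frac{2}{2}\right) 10 \cdot \frac{1}{9} \left(-4\right) = \left(-2 - 1\right) 10 \left(- \frac{4}{9}\right) = \left(-3\right) 10 \left(- \frac{4}{9}\right) = \left(-30\right) \left(- \frac{4}{9}\right) = \frac{40}{3}$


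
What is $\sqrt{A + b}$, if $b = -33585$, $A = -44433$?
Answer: $i \sqrt{78018} \approx 279.32 i$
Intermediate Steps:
$\sqrt{A + b} = \sqrt{-44433 - 33585} = \sqrt{-78018} = i \sqrt{78018}$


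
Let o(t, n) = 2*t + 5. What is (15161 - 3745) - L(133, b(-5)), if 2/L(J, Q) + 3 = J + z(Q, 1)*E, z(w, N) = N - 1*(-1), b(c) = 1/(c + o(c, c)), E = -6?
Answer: 673543/59 ≈ 11416.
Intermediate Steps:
o(t, n) = 5 + 2*t
b(c) = 1/(5 + 3*c) (b(c) = 1/(c + (5 + 2*c)) = 1/(5 + 3*c))
z(w, N) = 1 + N (z(w, N) = N + 1 = 1 + N)
L(J, Q) = 2/(-15 + J) (L(J, Q) = 2/(-3 + (J + (1 + 1)*(-6))) = 2/(-3 + (J + 2*(-6))) = 2/(-3 + (J - 12)) = 2/(-3 + (-12 + J)) = 2/(-15 + J))
(15161 - 3745) - L(133, b(-5)) = (15161 - 3745) - 2/(-15 + 133) = 11416 - 2/118 = 11416 - 1*1/59 = 11416 - 1/59 = 673543/59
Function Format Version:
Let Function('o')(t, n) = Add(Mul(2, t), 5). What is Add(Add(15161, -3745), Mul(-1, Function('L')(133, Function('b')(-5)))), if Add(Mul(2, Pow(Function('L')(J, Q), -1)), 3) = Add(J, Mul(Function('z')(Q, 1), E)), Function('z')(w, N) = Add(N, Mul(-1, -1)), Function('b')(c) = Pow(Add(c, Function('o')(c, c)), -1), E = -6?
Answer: Rational(673543, 59) ≈ 11416.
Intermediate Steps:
Function('o')(t, n) = Add(5, Mul(2, t))
Function('b')(c) = Pow(Add(5, Mul(3, c)), -1) (Function('b')(c) = Pow(Add(c, Add(5, Mul(2, c))), -1) = Pow(Add(5, Mul(3, c)), -1))
Function('z')(w, N) = Add(1, N) (Function('z')(w, N) = Add(N, 1) = Add(1, N))
Function('L')(J, Q) = Mul(2, Pow(Add(-15, J), -1)) (Function('L')(J, Q) = Mul(2, Pow(Add(-3, Add(J, Mul(Add(1, 1), -6))), -1)) = Mul(2, Pow(Add(-3, Add(J, Mul(2, -6))), -1)) = Mul(2, Pow(Add(-3, Add(J, -12)), -1)) = Mul(2, Pow(Add(-3, Add(-12, J)), -1)) = Mul(2, Pow(Add(-15, J), -1)))
Add(Add(15161, -3745), Mul(-1, Function('L')(133, Function('b')(-5)))) = Add(Add(15161, -3745), Mul(-1, Mul(2, Pow(Add(-15, 133), -1)))) = Add(11416, Mul(-1, Mul(2, Pow(118, -1)))) = Add(11416, Mul(-1, Mul(2, Rational(1, 118)))) = Add(11416, Mul(-1, Rational(1, 59))) = Add(11416, Rational(-1, 59)) = Rational(673543, 59)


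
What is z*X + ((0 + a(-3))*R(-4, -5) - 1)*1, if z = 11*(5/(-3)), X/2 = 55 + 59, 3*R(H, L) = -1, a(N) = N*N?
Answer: -4184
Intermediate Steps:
a(N) = N²
R(H, L) = -⅓ (R(H, L) = (⅓)*(-1) = -⅓)
X = 228 (X = 2*(55 + 59) = 2*114 = 228)
z = -55/3 (z = 11*(5*(-⅓)) = 11*(-5/3) = -55/3 ≈ -18.333)
z*X + ((0 + a(-3))*R(-4, -5) - 1)*1 = -55/3*228 + ((0 + (-3)²)*(-⅓) - 1)*1 = -4180 + ((0 + 9)*(-⅓) - 1)*1 = -4180 + (9*(-⅓) - 1)*1 = -4180 + (-3 - 1)*1 = -4180 - 4*1 = -4180 - 4 = -4184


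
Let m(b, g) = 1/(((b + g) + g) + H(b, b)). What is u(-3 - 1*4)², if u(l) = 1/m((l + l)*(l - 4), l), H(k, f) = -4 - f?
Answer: 324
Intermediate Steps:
m(b, g) = 1/(-4 + 2*g) (m(b, g) = 1/(((b + g) + g) + (-4 - b)) = 1/((b + 2*g) + (-4 - b)) = 1/(-4 + 2*g))
u(l) = -4 + 2*l (u(l) = 1/(1/(2*(-2 + l))) = -4 + 2*l)
u(-3 - 1*4)² = (-4 + 2*(-3 - 1*4))² = (-4 + 2*(-3 - 4))² = (-4 + 2*(-7))² = (-4 - 14)² = (-18)² = 324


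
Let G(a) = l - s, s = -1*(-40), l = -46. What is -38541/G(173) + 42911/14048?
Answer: 272557157/604064 ≈ 451.21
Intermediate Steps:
s = 40
G(a) = -86 (G(a) = -46 - 1*40 = -46 - 40 = -86)
-38541/G(173) + 42911/14048 = -38541/(-86) + 42911/14048 = -38541*(-1/86) + 42911*(1/14048) = 38541/86 + 42911/14048 = 272557157/604064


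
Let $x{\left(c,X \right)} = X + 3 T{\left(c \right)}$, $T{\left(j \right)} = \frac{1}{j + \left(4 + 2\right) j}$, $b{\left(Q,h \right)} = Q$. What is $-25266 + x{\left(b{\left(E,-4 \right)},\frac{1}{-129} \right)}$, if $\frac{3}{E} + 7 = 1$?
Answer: $- \frac{22815979}{903} \approx -25267.0$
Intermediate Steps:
$E = - \frac{1}{2}$ ($E = \frac{3}{-7 + 1} = \frac{3}{-6} = 3 \left(- \frac{1}{6}\right) = - \frac{1}{2} \approx -0.5$)
$T{\left(j \right)} = \frac{1}{7 j}$ ($T{\left(j \right)} = \frac{1}{j + 6 j} = \frac{1}{7 j}$)
$x{\left(c,X \right)} = X + \frac{3}{7 c}$ ($x{\left(c,X \right)} = X + 3 \frac{1}{7 c} = X + \frac{3}{7 c}$)
$-25266 + x{\left(b{\left(E,-4 \right)},\frac{1}{-129} \right)} = -25266 + \left(\frac{1}{-129} + \frac{3}{7 \left(- \frac{1}{2}\right)}\right) = -25266 + \left(- \frac{1}{129} + \frac{3}{7} \left(-2\right)\right) = -25266 - \frac{781}{903} = - \frac{22815979}{903}$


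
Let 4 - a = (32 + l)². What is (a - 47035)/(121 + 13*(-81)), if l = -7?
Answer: 11914/233 ≈ 51.133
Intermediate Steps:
a = -621 (a = 4 - (32 - 7)² = 4 - 1*25² = 4 - 1*625 = 4 - 625 = -621)
(a - 47035)/(121 + 13*(-81)) = (-621 - 47035)/(121 + 13*(-81)) = -47656/(121 - 1053) = -47656/(-932) = -47656*(-1/932) = 11914/233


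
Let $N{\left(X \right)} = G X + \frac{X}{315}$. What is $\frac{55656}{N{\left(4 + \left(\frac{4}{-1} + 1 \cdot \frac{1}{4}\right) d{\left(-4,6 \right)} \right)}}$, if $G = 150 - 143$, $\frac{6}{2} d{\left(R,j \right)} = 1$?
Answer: $\frac{35063280}{12133} \approx 2889.9$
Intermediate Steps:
$d{\left(R,j \right)} = \frac{1}{3}$ ($d{\left(R,j \right)} = \frac{1}{3} \cdot 1 = \frac{1}{3}$)
$G = 7$
$N{\left(X \right)} = \frac{2206 X}{315}$ ($N{\left(X \right)} = 7 X + \frac{X}{315} = \frac{2206 X}{315}$)
$\frac{55656}{N{\left(4 + \left(\frac{4}{-1} + 1 \cdot \frac{1}{4}\right) d{\left(-4,6 \right)} \right)}} = \frac{55656}{\frac{2206}{315} \left(4 + \left(\frac{4}{-1} + 1 \cdot \frac{1}{4}\right) \frac{1}{3}\right)} = \frac{55656}{\frac{2206}{315} \left(4 + \left(4 \left(-1\right) + 1 \cdot \frac{1}{4}\right) \frac{1}{3}\right)} = \frac{55656}{\frac{2206}{315} \left(4 + \left(-4 + \frac{1}{4}\right) \frac{1}{3}\right)} = \frac{55656}{\frac{2206}{315} \left(4 - \frac{5}{4}\right)} = \frac{55656}{\frac{2206}{315} \cdot \frac{11}{4}} = \frac{55656}{\frac{12133}{630}} = 55656 \cdot \frac{630}{12133} = \frac{35063280}{12133}$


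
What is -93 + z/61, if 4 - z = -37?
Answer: -5632/61 ≈ -92.328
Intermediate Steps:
z = 41 (z = 4 - 1*(-37) = 4 + 37 = 41)
-93 + z/61 = -93 + 41/61 = -5632/61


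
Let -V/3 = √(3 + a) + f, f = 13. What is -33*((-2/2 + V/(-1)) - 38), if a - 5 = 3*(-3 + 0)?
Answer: -99*I ≈ -99.0*I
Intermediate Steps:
a = -4 (a = 5 + 3*(-3 + 0) = 5 + 3*(-3) = 5 - 9 = -4)
V = -39 - 3*I (V = -3*(√(3 - 4) + 13) = -3*(√(-1) + 13) = -3*(I + 13) = -3*(13 + I) = -39 - 3*I ≈ -39.0 - 3.0*I)
-33*((-2/2 + V/(-1)) - 38) = -33*((-2/2 + (-39 - 3*I)/(-1)) - 38) = -33*((-2*½ + (-39 - 3*I)*(-1)) - 38) = -33*((-1 + (39 + 3*I)) - 38) = -33*((38 + 3*I) - 38) = -99*I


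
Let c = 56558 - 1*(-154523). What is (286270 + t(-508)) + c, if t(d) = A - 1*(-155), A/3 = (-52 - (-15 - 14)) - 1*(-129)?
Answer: 497824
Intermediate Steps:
c = 211081 (c = 56558 + 154523 = 211081)
A = 318 (A = 3*((-52 - (-15 - 14)) - 1*(-129)) = 3*((-52 - 1*(-29)) + 129) = 3*((-52 + 29) + 129) = 3*(-23 + 129) = 3*106 = 318)
t(d) = 473 (t(d) = 318 - 1*(-155) = 318 + 155 = 473)
(286270 + t(-508)) + c = (286270 + 473) + 211081 = 286743 + 211081 = 497824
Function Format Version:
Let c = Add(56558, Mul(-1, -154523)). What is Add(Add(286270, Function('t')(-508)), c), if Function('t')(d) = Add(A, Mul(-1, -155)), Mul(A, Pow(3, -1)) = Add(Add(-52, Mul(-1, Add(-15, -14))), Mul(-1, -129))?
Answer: 497824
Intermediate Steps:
c = 211081 (c = Add(56558, 154523) = 211081)
A = 318 (A = Mul(3, Add(Add(-52, Mul(-1, Add(-15, -14))), Mul(-1, -129))) = Mul(3, Add(Add(-52, Mul(-1, -29)), 129)) = Mul(3, Add(Add(-52, 29), 129)) = Mul(3, Add(-23, 129)) = Mul(3, 106) = 318)
Function('t')(d) = 473 (Function('t')(d) = Add(318, Mul(-1, -155)) = Add(318, 155) = 473)
Add(Add(286270, Function('t')(-508)), c) = Add(Add(286270, 473), 211081) = Add(286743, 211081) = 497824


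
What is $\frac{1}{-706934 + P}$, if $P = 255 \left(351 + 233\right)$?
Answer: $- \frac{1}{558014} \approx -1.7921 \cdot 10^{-6}$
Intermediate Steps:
$P = 148920$ ($P = 255 \cdot 584 = 148920$)
$\frac{1}{-706934 + P} = \frac{1}{-706934 + 148920} = \frac{1}{-558014} = - \frac{1}{558014}$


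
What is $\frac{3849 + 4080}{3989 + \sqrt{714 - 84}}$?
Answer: $\frac{31628781}{15911491} - \frac{23787 \sqrt{70}}{15911491} \approx 1.9753$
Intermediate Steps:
$\frac{3849 + 4080}{3989 + \sqrt{714 - 84}} = \frac{7929}{3989 + \sqrt{630}} = \frac{7929}{3989 + 3 \sqrt{70}}$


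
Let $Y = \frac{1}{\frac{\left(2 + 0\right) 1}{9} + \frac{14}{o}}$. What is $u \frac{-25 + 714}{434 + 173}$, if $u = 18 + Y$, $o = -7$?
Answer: $\frac{192231}{9712} \approx 19.793$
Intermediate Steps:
$Y = - \frac{9}{16}$ ($Y = \frac{1}{\frac{\left(2 + 0\right) 1}{9} + \frac{14}{-7}} = \frac{1}{2 \cdot 1 \cdot \frac{1}{9} + 14 \left(- \frac{1}{7}\right)} = \frac{1}{2 \cdot \frac{1}{9} - 2} = \frac{1}{\frac{2}{9} - 2} = \frac{1}{- \frac{16}{9}} = - \frac{9}{16} \approx -0.5625$)
$u = \frac{279}{16}$ ($u = 18 - \frac{9}{16} = \frac{279}{16} \approx 17.438$)
$u \frac{-25 + 714}{434 + 173} = \frac{279 \frac{-25 + 714}{434 + 173}}{16} = \frac{279 \cdot \frac{689}{607}}{16} = \frac{279 \cdot 689 \cdot \frac{1}{607}}{16} = \frac{279}{16} \cdot \frac{689}{607} = \frac{192231}{9712}$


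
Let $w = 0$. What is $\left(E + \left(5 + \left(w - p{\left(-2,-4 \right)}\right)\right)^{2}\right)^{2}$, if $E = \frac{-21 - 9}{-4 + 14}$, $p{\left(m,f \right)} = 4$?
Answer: $4$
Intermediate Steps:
$E = -3$ ($E = - \frac{30}{10} = \left(-30\right) \frac{1}{10} = -3$)
$\left(E + \left(5 + \left(w - p{\left(-2,-4 \right)}\right)\right)^{2}\right)^{2} = \left(-3 + \left(5 + \left(0 - 4\right)\right)^{2}\right)^{2} = \left(-3 + \left(5 - 4\right)^{2}\right)^{2} = \left(-3 + 1^{2}\right)^{2} = \left(-3 + 1\right)^{2} = \left(-2\right)^{2} = 4$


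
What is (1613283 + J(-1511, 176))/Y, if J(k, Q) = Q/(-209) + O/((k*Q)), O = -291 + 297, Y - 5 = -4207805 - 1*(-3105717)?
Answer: -4075783137391/2784293674536 ≈ -1.4638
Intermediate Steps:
Y = -1102083 (Y = 5 + (-4207805 - 1*(-3105717)) = 5 + (-4207805 + 3105717) = 5 - 1102088 = -1102083)
O = 6
J(k, Q) = -Q/209 + 6/(Q*k) (J(k, Q) = Q/(-209) + 6/((k*Q)) = Q*(-1/209) + 6/((Q*k)) = -Q/209 + 6*(1/(Q*k)) = -Q/209 + 6/(Q*k))
(1613283 + J(-1511, 176))/Y = (1613283 + (-1/209*176 + 6/(176*(-1511))))/(-1102083) = (1613283 + (-16/19 + 6*(1/176)*(-1/1511)))*(-1/1102083) = (1613283 + (-16/19 - 3/132968))*(-1/1102083) = (1613283 - 2127545/2526392)*(-1/1102083) = (4075783137391/2526392)*(-1/1102083) = -4075783137391/2784293674536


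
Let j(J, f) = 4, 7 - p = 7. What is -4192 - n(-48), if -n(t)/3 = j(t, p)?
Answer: -4180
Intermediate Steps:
p = 0 (p = 7 - 1*7 = 7 - 7 = 0)
n(t) = -12 (n(t) = -3*4 = -12)
-4192 - n(-48) = -4192 - 1*(-12) = -4192 + 12 = -4180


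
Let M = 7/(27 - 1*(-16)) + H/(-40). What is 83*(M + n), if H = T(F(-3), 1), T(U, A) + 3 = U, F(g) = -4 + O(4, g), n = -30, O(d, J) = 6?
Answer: -4255991/1720 ≈ -2474.4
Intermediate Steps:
F(g) = 2 (F(g) = -4 + 6 = 2)
T(U, A) = -3 + U
H = -1 (H = -3 + 2 = -1)
M = 323/1720 (M = 7/(27 - 1*(-16)) - 1/(-40) = 7/(27 + 16) - 1*(-1/40) = 7/43 + 1/40 = 323/1720 ≈ 0.18779)
83*(M + n) = 83*(323/1720 - 30) = 83*(-51277/1720) = -4255991/1720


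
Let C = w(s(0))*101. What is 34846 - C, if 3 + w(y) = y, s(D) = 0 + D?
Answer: 35149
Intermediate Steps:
s(D) = D
w(y) = -3 + y
C = -303 (C = (-3 + 0)*101 = -3*101 = -303)
34846 - C = 34846 - 1*(-303) = 34846 + 303 = 35149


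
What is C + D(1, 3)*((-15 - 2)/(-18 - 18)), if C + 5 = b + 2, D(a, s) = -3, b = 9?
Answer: 55/12 ≈ 4.5833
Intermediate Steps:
C = 6 (C = -5 + (9 + 2) = -5 + 11 = 6)
C + D(1, 3)*((-15 - 2)/(-18 - 18)) = 6 - 3*(-15 - 2)/(-18 - 18) = 6 - (-51)/(-36) = 6 - (-51)*(-1)/36 = 6 - 3*17/36 = 6 - 17/12 = 55/12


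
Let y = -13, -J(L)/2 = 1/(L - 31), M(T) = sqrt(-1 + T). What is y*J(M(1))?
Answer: -26/31 ≈ -0.83871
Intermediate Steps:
J(L) = -2/(-31 + L) (J(L) = -2/(L - 31) = -2/(-31 + L))
y*J(M(1)) = -(-26)/(-31 + sqrt(-1 + 1)) = -(-26)/(-31 + sqrt(0)) = -(-26)/(-31 + 0) = -(-26)/(-31) = -(-26)*(-1)/31 = -13*2/31 = -26/31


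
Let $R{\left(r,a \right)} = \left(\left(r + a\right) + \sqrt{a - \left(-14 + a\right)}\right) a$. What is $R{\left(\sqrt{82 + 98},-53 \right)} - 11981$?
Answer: $-9172 - 318 \sqrt{5} - 53 \sqrt{14} \approx -10081.0$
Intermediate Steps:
$R{\left(r,a \right)} = a \left(a + r + \sqrt{14}\right)$ ($R{\left(r,a \right)} = \left(\left(a + r\right) + \sqrt{14}\right) a = \left(a + r + \sqrt{14}\right) a = a \left(a + r + \sqrt{14}\right)$)
$R{\left(\sqrt{82 + 98},-53 \right)} - 11981 = - 53 \left(-53 + \sqrt{82 + 98} + \sqrt{14}\right) - 11981 = - 53 \left(-53 + \sqrt{180} + \sqrt{14}\right) - 11981 = - 53 \left(-53 + 6 \sqrt{5} + \sqrt{14}\right) - 11981 = - 53 \left(-53 + \sqrt{14} + 6 \sqrt{5}\right) - 11981 = \left(2809 - 318 \sqrt{5} - 53 \sqrt{14}\right) - 11981 = -9172 - 318 \sqrt{5} - 53 \sqrt{14}$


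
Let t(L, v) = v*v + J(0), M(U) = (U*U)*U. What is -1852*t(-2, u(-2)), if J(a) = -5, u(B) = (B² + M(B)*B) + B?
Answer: -590788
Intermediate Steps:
M(U) = U³ (M(U) = U²*U = U³)
u(B) = B + B² + B⁴ (u(B) = (B² + B³*B) + B = (B² + B⁴) + B = B + B² + B⁴)
t(L, v) = -5 + v² (t(L, v) = v*v - 5 = v² - 5 = -5 + v²)
-1852*t(-2, u(-2)) = -1852*(-5 + (-2*(1 - 2 + (-2)³))²) = -1852*(-5 + (-2*(1 - 2 - 8))²) = -1852*(-5 + (-2*(-9))²) = -1852*(-5 + 18²) = -1852*(-5 + 324) = -1852*319 = -590788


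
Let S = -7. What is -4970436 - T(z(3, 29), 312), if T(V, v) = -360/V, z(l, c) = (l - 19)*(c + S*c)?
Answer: -576570561/116 ≈ -4.9704e+6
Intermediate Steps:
z(l, c) = -6*c*(-19 + l) (z(l, c) = (l - 19)*(c - 7*c) = (-19 + l)*(-6*c) = -6*c*(-19 + l))
-4970436 - T(z(3, 29), 312) = -4970436 - (-360)/(6*29*(19 - 1*3)) = -4970436 - (-360)/(6*29*(19 - 3)) = -4970436 - (-360)/(6*29*16) = -4970436 - (-360)/2784 = -4970436 - 1*(-15/116) = -4970436 + 15/116 = -576570561/116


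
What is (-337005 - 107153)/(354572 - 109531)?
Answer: -444158/245041 ≈ -1.8126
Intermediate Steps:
(-337005 - 107153)/(354572 - 109531) = -444158/245041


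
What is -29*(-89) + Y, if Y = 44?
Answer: 2625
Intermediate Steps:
-29*(-89) + Y = -29*(-89) + 44 = 2581 + 44 = 2625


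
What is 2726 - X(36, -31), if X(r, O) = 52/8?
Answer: 5439/2 ≈ 2719.5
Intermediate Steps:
X(r, O) = 13/2 (X(r, O) = 52*(⅛) = 13/2)
2726 - X(36, -31) = 2726 - 1*13/2 = 2726 - 13/2 = 5439/2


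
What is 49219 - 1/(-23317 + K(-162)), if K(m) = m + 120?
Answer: 1149706622/23359 ≈ 49219.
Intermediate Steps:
K(m) = 120 + m
49219 - 1/(-23317 + K(-162)) = 49219 - 1/(-23317 + (120 - 162)) = 49219 - 1/(-23317 - 42) = 49219 - 1/(-23359) = 49219 - 1*(-1/23359) = 49219 + 1/23359 = 1149706622/23359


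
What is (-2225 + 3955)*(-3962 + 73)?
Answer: -6727970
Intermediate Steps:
(-2225 + 3955)*(-3962 + 73) = 1730*(-3889) = -6727970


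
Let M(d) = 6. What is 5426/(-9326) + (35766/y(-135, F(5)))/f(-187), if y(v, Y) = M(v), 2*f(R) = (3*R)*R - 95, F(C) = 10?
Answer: -114381335/244369178 ≈ -0.46807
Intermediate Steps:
f(R) = -95/2 + 3*R²/2 (f(R) = ((3*R)*R - 95)/2 = (3*R² - 95)/2 = (-95 + 3*R²)/2 = -95/2 + 3*R²/2)
y(v, Y) = 6
5426/(-9326) + (35766/y(-135, F(5)))/f(-187) = 5426/(-9326) + (35766/6)/(-95/2 + (3/2)*(-187)²) = 5426*(-1/9326) + (35766*(⅙))/(-95/2 + (3/2)*34969) = -2713/4663 + 5961/(-95/2 + 104907/2) = -2713/4663 + 5961/52406 = -114381335/244369178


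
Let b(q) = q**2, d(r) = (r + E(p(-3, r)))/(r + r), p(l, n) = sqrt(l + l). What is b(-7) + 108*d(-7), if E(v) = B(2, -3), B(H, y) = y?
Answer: 883/7 ≈ 126.14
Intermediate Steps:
p(l, n) = sqrt(2)*sqrt(l) (p(l, n) = sqrt(2*l) = sqrt(2)*sqrt(l))
E(v) = -3
d(r) = (-3 + r)/(2*r) (d(r) = (r - 3)/(r + r) = (-3 + r)/((2*r)) = (-3 + r)*(1/(2*r)) = (-3 + r)/(2*r))
b(-7) + 108*d(-7) = (-7)**2 + 108*((1/2)*(-3 - 7)/(-7)) = 49 + 108*((1/2)*(-1/7)*(-10)) = 49 + 108*(5/7) = 49 + 540/7 = 883/7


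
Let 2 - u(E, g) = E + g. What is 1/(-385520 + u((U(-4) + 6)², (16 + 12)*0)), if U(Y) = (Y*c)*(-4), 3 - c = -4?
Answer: -1/399442 ≈ -2.5035e-6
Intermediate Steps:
c = 7 (c = 3 - 1*(-4) = 3 + 4 = 7)
U(Y) = -28*Y (U(Y) = (Y*7)*(-4) = (7*Y)*(-4) = -28*Y)
u(E, g) = 2 - E - g (u(E, g) = 2 - (E + g) = 2 + (-E - g) = 2 - E - g)
1/(-385520 + u((U(-4) + 6)², (16 + 12)*0)) = 1/(-385520 + (2 - (-28*(-4) + 6)² - (16 + 12)*0)) = 1/(-385520 + (2 - (112 + 6)² - 28*0)) = 1/(-385520 + (2 - 1*118² - 1*0)) = 1/(-385520 + (2 - 1*13924 + 0)) = 1/(-385520 + (2 - 13924 + 0)) = 1/(-385520 - 13922) = 1/(-399442) = -1/399442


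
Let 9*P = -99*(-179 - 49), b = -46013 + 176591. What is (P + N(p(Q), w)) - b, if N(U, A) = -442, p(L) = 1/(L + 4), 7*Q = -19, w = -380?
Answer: -128512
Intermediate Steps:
b = 130578
Q = -19/7 (Q = (⅐)*(-19) = -19/7 ≈ -2.7143)
p(L) = 1/(4 + L)
P = 2508 (P = (-99*(-179 - 49))/9 = (-99*(-228))/9 = (⅑)*22572 = 2508)
(P + N(p(Q), w)) - b = (2508 - 442) - 1*130578 = 2066 - 130578 = -128512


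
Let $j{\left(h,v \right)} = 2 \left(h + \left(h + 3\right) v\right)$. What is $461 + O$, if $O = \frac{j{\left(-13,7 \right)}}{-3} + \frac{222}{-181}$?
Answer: $\frac{279703}{543} \approx 515.11$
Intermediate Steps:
$j{\left(h,v \right)} = 2 h + 2 v \left(3 + h\right)$ ($j{\left(h,v \right)} = 2 \left(h + \left(3 + h\right) v\right) = 2 \left(h + v \left(3 + h\right)\right) = 2 h + 2 v \left(3 + h\right)$)
$O = \frac{29380}{543}$ ($O = \frac{2 \left(-13\right) + 6 \cdot 7 + 2 \left(-13\right) 7}{-3} + \frac{222}{-181} = \left(-26 + 42 - 182\right) \left(- \frac{1}{3}\right) + 222 \left(- \frac{1}{181}\right) = \left(-166\right) \left(- \frac{1}{3}\right) - \frac{222}{181} = \frac{166}{3} - \frac{222}{181} = \frac{29380}{543} \approx 54.107$)
$461 + O = 461 + \frac{29380}{543} = \frac{279703}{543}$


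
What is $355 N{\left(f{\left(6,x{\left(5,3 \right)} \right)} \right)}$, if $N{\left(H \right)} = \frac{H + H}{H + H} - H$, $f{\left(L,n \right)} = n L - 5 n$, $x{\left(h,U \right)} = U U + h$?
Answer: $-4615$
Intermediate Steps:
$x{\left(h,U \right)} = h + U^{2}$ ($x{\left(h,U \right)} = U^{2} + h = h + U^{2}$)
$f{\left(L,n \right)} = - 5 n + L n$ ($f{\left(L,n \right)} = L n - 5 n = - 5 n + L n$)
$N{\left(H \right)} = 1 - H$ ($N{\left(H \right)} = \frac{2 H}{2 H} - H = 2 H \frac{1}{2 H} - H = 1 - H$)
$355 N{\left(f{\left(6,x{\left(5,3 \right)} \right)} \right)} = 355 \left(1 - \left(5 + 3^{2}\right) \left(-5 + 6\right)\right) = 355 \left(1 - \left(5 + 9\right) 1\right) = 355 \left(1 - 14 \cdot 1\right) = 355 \left(1 - 14\right) = 355 \left(-13\right) = -4615$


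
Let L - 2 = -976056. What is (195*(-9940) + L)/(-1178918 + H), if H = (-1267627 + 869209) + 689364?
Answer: 1457177/443986 ≈ 3.2820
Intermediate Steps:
L = -976054 (L = 2 - 976056 = -976054)
H = 290946 (H = -398418 + 689364 = 290946)
(195*(-9940) + L)/(-1178918 + H) = (195*(-9940) - 976054)/(-1178918 + 290946) = (-1938300 - 976054)/(-887972) = -2914354*(-1/887972) = 1457177/443986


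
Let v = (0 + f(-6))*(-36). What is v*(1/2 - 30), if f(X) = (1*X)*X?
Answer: 38232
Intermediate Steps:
f(X) = X² (f(X) = X*X = X²)
v = -1296 (v = (0 + (-6)²)*(-36) = (0 + 36)*(-36) = 36*(-36) = -1296)
v*(1/2 - 30) = -1296*(1/2 - 30) = -1296*(½ - 30) = -1296*(-59/2) = 38232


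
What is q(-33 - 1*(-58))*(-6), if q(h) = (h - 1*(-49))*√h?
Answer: -2220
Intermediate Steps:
q(h) = √h*(49 + h) (q(h) = (h + 49)*√h = (49 + h)*√h = √h*(49 + h))
q(-33 - 1*(-58))*(-6) = (√(-33 - 1*(-58))*(49 + (-33 - 1*(-58))))*(-6) = (√(-33 + 58)*(49 + (-33 + 58)))*(-6) = (√25*(49 + 25))*(-6) = (5*74)*(-6) = 370*(-6) = -2220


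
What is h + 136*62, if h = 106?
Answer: 8538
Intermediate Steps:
h + 136*62 = 106 + 136*62 = 106 + 8432 = 8538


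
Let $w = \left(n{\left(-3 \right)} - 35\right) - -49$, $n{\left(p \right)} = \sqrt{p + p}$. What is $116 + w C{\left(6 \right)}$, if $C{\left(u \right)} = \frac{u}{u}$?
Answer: $130 + i \sqrt{6} \approx 130.0 + 2.4495 i$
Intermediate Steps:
$n{\left(p \right)} = \sqrt{2} \sqrt{p}$ ($n{\left(p \right)} = \sqrt{2 p} = \sqrt{2} \sqrt{p}$)
$C{\left(u \right)} = 1$
$w = 14 + i \sqrt{6}$ ($w = \left(\sqrt{2} \sqrt{-3} - 35\right) - -49 = \left(\sqrt{2} i \sqrt{3} - 35\right) + 49 = \left(i \sqrt{6} - 35\right) + 49 = \left(-35 + i \sqrt{6}\right) + 49 = 14 + i \sqrt{6} \approx 14.0 + 2.4495 i$)
$116 + w C{\left(6 \right)} = 116 + \left(14 + i \sqrt{6}\right) 1 = 116 + \left(14 + i \sqrt{6}\right) = 130 + i \sqrt{6}$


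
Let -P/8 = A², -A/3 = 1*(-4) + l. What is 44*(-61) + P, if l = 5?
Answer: -2756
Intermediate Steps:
A = -3 (A = -3*(1*(-4) + 5) = -3*(-4 + 5) = -3*1 = -3)
P = -72 (P = -8*(-3)² = -8*9 = -72)
44*(-61) + P = 44*(-61) - 72 = -2684 - 72 = -2756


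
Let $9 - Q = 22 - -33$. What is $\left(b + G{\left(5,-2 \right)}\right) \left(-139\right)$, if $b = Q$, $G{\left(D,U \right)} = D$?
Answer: $5699$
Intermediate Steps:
$Q = -46$ ($Q = 9 - \left(22 - -33\right) = 9 - \left(22 + 33\right) = 9 - 55 = -46$)
$b = -46$
$\left(b + G{\left(5,-2 \right)}\right) \left(-139\right) = \left(-46 + 5\right) \left(-139\right) = \left(-41\right) \left(-139\right) = 5699$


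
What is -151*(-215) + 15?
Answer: 32480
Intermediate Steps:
-151*(-215) + 15 = 32465 + 15 = 32480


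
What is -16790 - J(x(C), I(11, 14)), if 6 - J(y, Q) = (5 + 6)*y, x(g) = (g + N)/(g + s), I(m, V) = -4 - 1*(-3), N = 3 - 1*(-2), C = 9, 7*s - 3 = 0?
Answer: -50339/3 ≈ -16780.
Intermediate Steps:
s = 3/7 (s = 3/7 + (⅐)*0 = 3/7 + 0 = 3/7 ≈ 0.42857)
N = 5 (N = 3 + 2 = 5)
I(m, V) = -1 (I(m, V) = -4 + 3 = -1)
x(g) = (5 + g)/(3/7 + g) (x(g) = (g + 5)/(g + 3/7) = (5 + g)/(3/7 + g))
J(y, Q) = 6 - 11*y (J(y, Q) = 6 - (5 + 6)*y = 6 - 11*y)
-16790 - J(x(C), I(11, 14)) = -16790 - (6 - 77*(5 + 9)/(3 + 7*9)) = -16790 - (6 - 77*14/(3 + 63)) = -16790 - (6 - 77*14/66) = -16790 - (6 - 11*49/33) = -16790 - (6 - 49/3) = -16790 - 1*(-31/3) = -16790 + 31/3 = -50339/3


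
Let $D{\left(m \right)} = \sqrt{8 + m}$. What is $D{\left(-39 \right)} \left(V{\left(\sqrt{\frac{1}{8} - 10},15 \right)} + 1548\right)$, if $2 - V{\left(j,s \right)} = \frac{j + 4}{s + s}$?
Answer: $\frac{\sqrt{4898}}{120} + \frac{23248 i \sqrt{31}}{15} \approx 0.58321 + 8629.3 i$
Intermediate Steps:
$V{\left(j,s \right)} = 2 - \frac{4 + j}{2 s}$ ($V{\left(j,s \right)} = 2 - \frac{j + 4}{s + s} = 2 - \frac{4 + j}{2 s}$)
$D{\left(-39 \right)} \left(V{\left(\sqrt{\frac{1}{8} - 10},15 \right)} + 1548\right) = \sqrt{8 - 39} \left(\frac{-4 - \sqrt{\frac{1}{8} - 10} + 4 \cdot 15}{2 \cdot 15} + 1548\right) = \sqrt{-31} \left(\frac{1}{2} \cdot \frac{1}{15} \left(-4 - \sqrt{\frac{1}{8} - 10} + 60\right) + 1548\right) = i \sqrt{31} \left(\frac{1}{2} \cdot \frac{1}{15} \left(-4 - \sqrt{- \frac{79}{8}} + 60\right) + 1548\right) = i \sqrt{31} \left(\frac{1}{2} \cdot \frac{1}{15} \left(-4 - \frac{i \sqrt{158}}{4} + 60\right) + 1548\right) = i \sqrt{31} \left(\frac{1}{2} \cdot \frac{1}{15} \left(56 - \frac{i \sqrt{158}}{4}\right) + 1548\right) = i \sqrt{31} \left(\left(\frac{28}{15} - \frac{i \sqrt{158}}{120}\right) + 1548\right) = i \sqrt{31} \left(\frac{23248}{15} - \frac{i \sqrt{158}}{120}\right)$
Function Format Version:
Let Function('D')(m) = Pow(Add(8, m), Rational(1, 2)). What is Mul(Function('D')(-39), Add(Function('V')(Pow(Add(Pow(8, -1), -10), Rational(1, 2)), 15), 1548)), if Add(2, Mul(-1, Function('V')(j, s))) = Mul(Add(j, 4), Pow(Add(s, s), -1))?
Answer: Add(Mul(Rational(1, 120), Pow(4898, Rational(1, 2))), Mul(Rational(23248, 15), I, Pow(31, Rational(1, 2)))) ≈ Add(0.58321, Mul(8629.3, I))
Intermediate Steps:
Function('V')(j, s) = Add(2, Mul(Rational(-1, 2), Pow(s, -1), Add(4, j))) (Function('V')(j, s) = Add(2, Mul(-1, Mul(Add(j, 4), Pow(Add(s, s), -1)))) = Add(2, Mul(-1, Mul(Add(4, j), Pow(Mul(2, s), -1)))) = Add(2, Mul(-1, Mul(Add(4, j), Mul(Rational(1, 2), Pow(s, -1))))) = Add(2, Mul(-1, Mul(Rational(1, 2), Pow(s, -1), Add(4, j)))) = Add(2, Mul(Rational(-1, 2), Pow(s, -1), Add(4, j))))
Mul(Function('D')(-39), Add(Function('V')(Pow(Add(Pow(8, -1), -10), Rational(1, 2)), 15), 1548)) = Mul(Pow(Add(8, -39), Rational(1, 2)), Add(Mul(Rational(1, 2), Pow(15, -1), Add(-4, Mul(-1, Pow(Add(Pow(8, -1), -10), Rational(1, 2))), Mul(4, 15))), 1548)) = Mul(Pow(-31, Rational(1, 2)), Add(Mul(Rational(1, 2), Rational(1, 15), Add(-4, Mul(-1, Pow(Add(Rational(1, 8), -10), Rational(1, 2))), 60)), 1548)) = Mul(Mul(I, Pow(31, Rational(1, 2))), Add(Mul(Rational(1, 2), Rational(1, 15), Add(-4, Mul(-1, Pow(Rational(-79, 8), Rational(1, 2))), 60)), 1548)) = Mul(Mul(I, Pow(31, Rational(1, 2))), Add(Mul(Rational(1, 2), Rational(1, 15), Add(-4, Mul(-1, Mul(Rational(1, 4), I, Pow(158, Rational(1, 2)))), 60)), 1548)) = Mul(Mul(I, Pow(31, Rational(1, 2))), Add(Mul(Rational(1, 2), Rational(1, 15), Add(-4, Mul(Rational(-1, 4), I, Pow(158, Rational(1, 2))), 60)), 1548)) = Mul(Mul(I, Pow(31, Rational(1, 2))), Add(Mul(Rational(1, 2), Rational(1, 15), Add(56, Mul(Rational(-1, 4), I, Pow(158, Rational(1, 2))))), 1548)) = Mul(Mul(I, Pow(31, Rational(1, 2))), Add(Add(Rational(28, 15), Mul(Rational(-1, 120), I, Pow(158, Rational(1, 2)))), 1548)) = Mul(Mul(I, Pow(31, Rational(1, 2))), Add(Rational(23248, 15), Mul(Rational(-1, 120), I, Pow(158, Rational(1, 2))))) = Mul(I, Pow(31, Rational(1, 2)), Add(Rational(23248, 15), Mul(Rational(-1, 120), I, Pow(158, Rational(1, 2)))))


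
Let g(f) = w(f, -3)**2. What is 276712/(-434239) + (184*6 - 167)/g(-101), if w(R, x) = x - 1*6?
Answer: 384468271/35173359 ≈ 10.931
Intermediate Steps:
w(R, x) = -6 + x (w(R, x) = x - 6 = -6 + x)
g(f) = 81 (g(f) = (-6 - 3)**2 = (-9)**2 = 81)
276712/(-434239) + (184*6 - 167)/g(-101) = 276712/(-434239) + (184*6 - 167)/81 = 276712*(-1/434239) + (1104 - 167)*(1/81) = -276712/434239 + 937*(1/81) = -276712/434239 + 937/81 = 384468271/35173359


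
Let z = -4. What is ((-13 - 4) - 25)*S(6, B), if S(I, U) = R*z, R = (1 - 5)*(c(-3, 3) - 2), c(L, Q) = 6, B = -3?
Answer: -2688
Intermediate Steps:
R = -16 (R = (1 - 5)*(6 - 2) = -4*4 = -16)
S(I, U) = 64 (S(I, U) = -16*(-4) = 64)
((-13 - 4) - 25)*S(6, B) = ((-13 - 4) - 25)*64 = (-17 - 25)*64 = -42*64 = -2688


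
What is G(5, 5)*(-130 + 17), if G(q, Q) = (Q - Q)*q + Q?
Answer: -565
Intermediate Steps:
G(q, Q) = Q (G(q, Q) = 0*q + Q = 0 + Q = Q)
G(5, 5)*(-130 + 17) = 5*(-130 + 17) = 5*(-113) = -565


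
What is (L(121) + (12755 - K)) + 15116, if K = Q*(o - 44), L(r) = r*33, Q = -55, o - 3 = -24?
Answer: 28289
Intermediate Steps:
o = -21 (o = 3 - 24 = -21)
L(r) = 33*r
K = 3575 (K = -55*(-21 - 44) = -55*(-65) = 3575)
(L(121) + (12755 - K)) + 15116 = (33*121 + (12755 - 1*3575)) + 15116 = (3993 + (12755 - 3575)) + 15116 = (3993 + 9180) + 15116 = 13173 + 15116 = 28289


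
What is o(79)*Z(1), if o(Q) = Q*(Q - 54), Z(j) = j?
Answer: 1975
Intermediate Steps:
o(Q) = Q*(-54 + Q)
o(79)*Z(1) = (79*(-54 + 79))*1 = (79*25)*1 = 1975*1 = 1975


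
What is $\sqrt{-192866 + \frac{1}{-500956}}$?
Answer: $\frac{3 i \sqrt{1344473782324487}}{250478} \approx 439.17 i$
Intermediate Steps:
$\sqrt{-192866 + \frac{1}{-500956}} = \sqrt{-192866 - \frac{1}{500956}} = \sqrt{- \frac{96617379897}{500956}} = \frac{3 i \sqrt{1344473782324487}}{250478}$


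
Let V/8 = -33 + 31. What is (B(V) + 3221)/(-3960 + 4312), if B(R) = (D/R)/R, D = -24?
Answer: 103069/11264 ≈ 9.1503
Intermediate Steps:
V = -16 (V = 8*(-33 + 31) = 8*(-2) = -16)
B(R) = -24/R² (B(R) = (-24/R)/R = -24/R²)
(B(V) + 3221)/(-3960 + 4312) = (-24/(-16)² + 3221)/(-3960 + 4312) = (-24*1/256 + 3221)/352 = (-3/32 + 3221)*(1/352) = (103069/32)*(1/352) = 103069/11264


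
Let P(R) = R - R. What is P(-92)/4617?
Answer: 0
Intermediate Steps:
P(R) = 0
P(-92)/4617 = 0/4617 = 0*(1/4617) = 0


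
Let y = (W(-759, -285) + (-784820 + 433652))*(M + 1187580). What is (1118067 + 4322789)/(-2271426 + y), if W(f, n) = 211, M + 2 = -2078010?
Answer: 2720428/156250535999 ≈ 1.7411e-5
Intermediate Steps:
M = -2078012 (M = -2 - 2078010 = -2078012)
y = 312503343424 (y = (211 + (-784820 + 433652))*(-2078012 + 1187580) = (211 - 351168)*(-890432) = -350957*(-890432) = 312503343424)
(1118067 + 4322789)/(-2271426 + y) = (1118067 + 4322789)/(-2271426 + 312503343424) = 5440856/312501071998 = 5440856*(1/312501071998) = 2720428/156250535999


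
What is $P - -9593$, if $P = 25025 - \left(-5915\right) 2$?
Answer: $46448$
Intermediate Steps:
$P = 36855$ ($P = 25025 - -11830 = 25025 + 11830 = 36855$)
$P - -9593 = 36855 - -9593 = 36855 + 9593 = 46448$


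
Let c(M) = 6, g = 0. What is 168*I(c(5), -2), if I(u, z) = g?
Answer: 0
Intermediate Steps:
I(u, z) = 0
168*I(c(5), -2) = 168*0 = 0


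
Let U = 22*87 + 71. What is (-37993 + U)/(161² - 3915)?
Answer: -18004/11003 ≈ -1.6363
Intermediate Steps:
U = 1985 (U = 1914 + 71 = 1985)
(-37993 + U)/(161² - 3915) = (-37993 + 1985)/(161² - 3915) = -36008/(25921 - 3915) = -36008/22006 = -36008*1/22006 = -18004/11003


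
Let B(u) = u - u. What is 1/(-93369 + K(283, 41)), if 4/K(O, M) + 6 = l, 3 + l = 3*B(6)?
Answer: -9/840325 ≈ -1.0710e-5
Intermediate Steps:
B(u) = 0
l = -3 (l = -3 + 3*0 = -3 + 0 = -3)
K(O, M) = -4/9 (K(O, M) = 4/(-6 - 3) = 4/(-9) = 4*(-⅑) = -4/9)
1/(-93369 + K(283, 41)) = 1/(-93369 - 4/9) = 1/(-840325/9) = -9/840325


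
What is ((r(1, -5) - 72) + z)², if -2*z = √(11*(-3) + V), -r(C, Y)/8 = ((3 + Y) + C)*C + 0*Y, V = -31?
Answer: 4080 + 512*I ≈ 4080.0 + 512.0*I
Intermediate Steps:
r(C, Y) = -8*C*(3 + C + Y) (r(C, Y) = -8*(((3 + Y) + C)*C + 0*Y) = -8*((3 + C + Y)*C + 0) = -8*(C*(3 + C + Y) + 0) = -8*C*(3 + C + Y))
z = -4*I (z = -√(11*(-3) - 31)/2 = -√(-33 - 31)/2 = -4*I ≈ -4.0*I)
((r(1, -5) - 72) + z)² = ((-8*1*(3 + 1 - 5) - 72) - 4*I)² = ((-8*1*(-1) - 72) - 4*I)² = ((8 - 72) - 4*I)² = (-64 - 4*I)²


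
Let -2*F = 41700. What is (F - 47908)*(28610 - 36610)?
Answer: 550064000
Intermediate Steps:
F = -20850 (F = -½*41700 = -20850)
(F - 47908)*(28610 - 36610) = (-20850 - 47908)*(28610 - 36610) = -68758*(-8000) = 550064000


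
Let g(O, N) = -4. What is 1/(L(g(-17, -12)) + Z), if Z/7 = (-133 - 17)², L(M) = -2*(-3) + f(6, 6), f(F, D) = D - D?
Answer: 1/157506 ≈ 6.3490e-6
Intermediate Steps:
f(F, D) = 0
L(M) = 6 (L(M) = -2*(-3) + 0 = 6 + 0 = 6)
Z = 157500 (Z = 7*(-133 - 17)² = 7*(-150)² = 7*22500 = 157500)
1/(L(g(-17, -12)) + Z) = 1/(6 + 157500) = 1/157506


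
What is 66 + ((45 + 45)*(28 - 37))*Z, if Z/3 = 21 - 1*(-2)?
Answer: -55824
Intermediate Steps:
Z = 69 (Z = 3*(21 - 1*(-2)) = 3*(21 + 2) = 3*23 = 69)
66 + ((45 + 45)*(28 - 37))*Z = 66 + ((45 + 45)*(28 - 37))*69 = 66 + (90*(-9))*69 = 66 - 810*69 = 66 - 55890 = -55824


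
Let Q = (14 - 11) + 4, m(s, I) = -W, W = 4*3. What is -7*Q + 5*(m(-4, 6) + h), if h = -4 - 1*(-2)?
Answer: -119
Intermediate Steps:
W = 12
m(s, I) = -12 (m(s, I) = -1*12 = -12)
h = -2 (h = -4 + 2 = -2)
Q = 7 (Q = 3 + 4 = 7)
-7*Q + 5*(m(-4, 6) + h) = -7*7 + 5*(-12 - 2) = -49 + 5*(-14) = -49 - 70 = -119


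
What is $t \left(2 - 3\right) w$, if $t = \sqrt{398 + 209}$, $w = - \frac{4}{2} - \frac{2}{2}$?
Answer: $3 \sqrt{607} \approx 73.912$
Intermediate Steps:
$w = -3$ ($w = \left(-4\right) \frac{1}{2} - 1 = -2 - 1 = -3$)
$t = \sqrt{607} \approx 24.637$
$t \left(2 - 3\right) w = \sqrt{607} \left(2 - 3\right) \left(-3\right) = \sqrt{607} \left(\left(-1\right) \left(-3\right)\right) = \sqrt{607} \cdot 3 = 3 \sqrt{607}$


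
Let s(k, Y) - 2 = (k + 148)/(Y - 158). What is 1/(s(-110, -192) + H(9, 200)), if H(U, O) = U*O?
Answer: 175/315331 ≈ 0.00055497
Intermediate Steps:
H(U, O) = O*U
s(k, Y) = 2 + (148 + k)/(-158 + Y) (s(k, Y) = 2 + (k + 148)/(Y - 158) = 2 + (148 + k)/(-158 + Y))
1/(s(-110, -192) + H(9, 200)) = 1/((-168 - 110 + 2*(-192))/(-158 - 192) + 200*9) = 1/((-168 - 110 - 384)/(-350) + 1800) = 1/(-1/350*(-662) + 1800) = 1/(331/175 + 1800) = 1/(315331/175) = 175/315331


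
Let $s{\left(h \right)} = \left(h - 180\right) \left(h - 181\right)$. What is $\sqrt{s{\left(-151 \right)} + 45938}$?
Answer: $\sqrt{155830} \approx 394.75$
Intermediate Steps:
$s{\left(h \right)} = \left(-181 + h\right) \left(-180 + h\right)$ ($s{\left(h \right)} = \left(-180 + h\right) \left(-181 + h\right) = \left(-181 + h\right) \left(-180 + h\right)$)
$\sqrt{s{\left(-151 \right)} + 45938} = \sqrt{\left(32580 + \left(-151\right)^{2} - -54511\right) + 45938} = \sqrt{\left(32580 + 22801 + 54511\right) + 45938} = \sqrt{109892 + 45938} = \sqrt{155830}$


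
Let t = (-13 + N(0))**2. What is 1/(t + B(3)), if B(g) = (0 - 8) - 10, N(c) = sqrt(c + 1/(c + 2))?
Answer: 606/90457 + 52*sqrt(2)/90457 ≈ 0.0075123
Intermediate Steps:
N(c) = sqrt(c + 1/(2 + c))
t = (-13 + sqrt(2)/2)**2 (t = (-13 + sqrt((1 + 0*(2 + 0))/(2 + 0)))**2 = (-13 + sqrt((1 + 0*2)/2))**2 = (-13 + sqrt((1 + 0)/2))**2 = (-13 + sqrt((1/2)*1))**2 = (-13 + sqrt(1/2))**2 = (-13 + sqrt(2)/2)**2 ≈ 151.12)
B(g) = -18 (B(g) = -8 - 10 = -18)
1/(t + B(3)) = 1/((26 - sqrt(2))**2/4 - 18) = 1/(-18 + (26 - sqrt(2))**2/4)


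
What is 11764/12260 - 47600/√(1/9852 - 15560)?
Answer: 2941/3065 + 95200*I*√377570804097/153297119 ≈ 0.95954 + 381.59*I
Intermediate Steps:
11764/12260 - 47600/√(1/9852 - 15560) = 11764*(1/12260) - 47600/√(1/9852 - 15560) = 2941/3065 - 47600*(-2*I*√377570804097/153297119) = 2941/3065 - (-95200)*I*√377570804097/153297119 = 2941/3065 + 95200*I*√377570804097/153297119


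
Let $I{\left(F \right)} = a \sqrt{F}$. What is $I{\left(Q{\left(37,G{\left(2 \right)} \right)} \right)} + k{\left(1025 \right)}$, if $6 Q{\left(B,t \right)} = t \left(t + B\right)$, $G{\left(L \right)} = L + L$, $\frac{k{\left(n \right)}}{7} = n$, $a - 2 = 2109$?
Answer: $7175 + \frac{2111 \sqrt{246}}{3} \approx 18212.0$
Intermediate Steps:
$a = 2111$ ($a = 2 + 2109 = 2111$)
$k{\left(n \right)} = 7 n$
$G{\left(L \right)} = 2 L$
$Q{\left(B,t \right)} = \frac{t \left(B + t\right)}{6}$ ($Q{\left(B,t \right)} = \frac{t \left(t + B\right)}{6} = \frac{t \left(B + t\right)}{6}$)
$I{\left(F \right)} = 2111 \sqrt{F}$
$I{\left(Q{\left(37,G{\left(2 \right)} \right)} \right)} + k{\left(1025 \right)} = 2111 \sqrt{\frac{2 \cdot 2 \left(37 + 2 \cdot 2\right)}{6}} + 7 \cdot 1025 = 2111 \sqrt{\frac{1}{6} \cdot 4 \left(37 + 4\right)} + 7175 = 2111 \sqrt{\frac{1}{6} \cdot 4 \cdot 41} + 7175 = 2111 \sqrt{\frac{82}{3}} + 7175 = 2111 \frac{\sqrt{246}}{3} + 7175 = \frac{2111 \sqrt{246}}{3} + 7175 = 7175 + \frac{2111 \sqrt{246}}{3}$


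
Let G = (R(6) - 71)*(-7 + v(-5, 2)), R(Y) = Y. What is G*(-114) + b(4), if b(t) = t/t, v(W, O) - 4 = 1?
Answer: -14819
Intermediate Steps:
v(W, O) = 5 (v(W, O) = 4 + 1 = 5)
G = 130 (G = (6 - 71)*(-7 + 5) = -65*(-2) = 130)
b(t) = 1
G*(-114) + b(4) = 130*(-114) + 1 = -14820 + 1 = -14819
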